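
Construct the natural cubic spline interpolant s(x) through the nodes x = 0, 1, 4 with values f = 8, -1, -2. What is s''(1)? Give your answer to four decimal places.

6.5000

With σ_i denoting the second derivative at x_i, h_i = 1, 3, and Δ_i = (y_(i+1) − y_i)/h_i = -9, -1/3:
  1·σ_0 + 8·σ_1 + 3·σ_2 = 6(Δ_1 - Δ_0) = 52
Natural end conditions: σ_0 = σ_2 = 0.
Solving the tridiagonal system: σ_0 = 0, σ_1 = 13/2, σ_2 = 0.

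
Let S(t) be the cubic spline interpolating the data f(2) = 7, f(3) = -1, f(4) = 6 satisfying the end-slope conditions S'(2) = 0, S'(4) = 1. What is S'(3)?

-1

Write M_i for S''(x_i). With h_i = 1, 1 and divided differences Δ_i = -8, 7, the continuity of S' gives the tridiagonal system
  1·M_0 + 4·M_1 + 1·M_2 = 6(Δ_1 - Δ_0) = 90
Clamped end conditions give two more equations: 2h_0·M_0 + h_0·M_1 = 6(Δ_0 - S'(2)) = -48 and h_1·M_1 + 2h_1·M_2 = 6(S'(4) - Δ_1) = -36.
Hence M_0 = -46, M_1 = 44, M_2 = -40.
On [3, 4], S'(t) = b_1 + 2c_1·(t - 3) + 3d_1·(t - 3)² with b_1 = Δ_1 - h_1(2M_1 + M_2)/6 = -1, c_1 = M_1/2 = 22, d_1 = (M_2 - M_1)/(6h_1) = -14. So S'(3) = -1.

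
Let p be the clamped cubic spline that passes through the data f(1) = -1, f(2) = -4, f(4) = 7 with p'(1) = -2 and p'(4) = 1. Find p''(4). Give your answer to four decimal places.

Let m_i = p''(x_i). Step sizes h_i = 1, 2; slopes of the chords Δ_i = (y_(i+1) - y_i)/h_i = -3, 11/2.
  1·m_0 + 6·m_1 + 2·m_2 = 6(Δ_1 - Δ_0) = 51
Clamped end conditions give two more equations: 2h_0·m_0 + h_0·m_1 = 6(Δ_0 - p'(1)) = -6 and h_1·m_1 + 2h_1·m_2 = 6(p'(4) - Δ_1) = -27.
Hence m_0 = -21/2, m_1 = 15, m_2 = -57/4.

-14.2500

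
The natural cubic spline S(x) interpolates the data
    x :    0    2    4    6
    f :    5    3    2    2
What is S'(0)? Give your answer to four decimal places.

With M_i denoting the second derivative at x_i, h_i = 2, 2, 2, and Δ_i = (y_(i+1) − y_i)/h_i = -1, -1/2, 0:
  2·M_0 + 8·M_1 + 2·M_2 = 6(Δ_1 - Δ_0) = 3
  2·M_1 + 8·M_2 + 2·M_3 = 6(Δ_2 - Δ_1) = 3
Natural end conditions: M_0 = M_3 = 0.
Forward elimination and back-substitution give M_0 = 0, M_1 = 3/10, M_2 = 3/10, M_3 = 0.
On [0, 2], S'(x) = b_0 + 2c_0·x + 3d_0·x² with b_0 = Δ_0 - h_0(2M_0 + M_1)/6 = -11/10, c_0 = M_0/2 = 0, d_0 = (M_1 - M_0)/(6h_0) = 1/40. So S'(0) = -11/10.

-1.1000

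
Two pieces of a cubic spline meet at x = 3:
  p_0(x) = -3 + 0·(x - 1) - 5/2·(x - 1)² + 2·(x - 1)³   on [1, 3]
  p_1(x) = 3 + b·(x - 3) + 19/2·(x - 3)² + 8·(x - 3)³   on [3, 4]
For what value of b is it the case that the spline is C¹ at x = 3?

14

p_0'(x) = 0 - 5·(x - 1) + 6·(x - 1)², so p_0'(3) = 14. On the right, p_1'(3) = b, so b = 14.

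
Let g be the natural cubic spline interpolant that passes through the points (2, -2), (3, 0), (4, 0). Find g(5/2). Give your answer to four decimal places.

-0.8125

Let M_i = g''(x_i). Step sizes h_i = 1, 1; slopes of the chords Δ_i = (y_(i+1) - y_i)/h_i = 2, 0.
  1·M_0 + 4·M_1 + 1·M_2 = 6(Δ_1 - Δ_0) = -12
Natural end conditions: M_0 = M_2 = 0.
Hence M_0 = 0, M_1 = -3, M_2 = 0.
On [2, 3], g(x) = -2 + 5/2·(x - 2) + 0·(x - 2)² - 1/2·(x - 2)³.
With (x - 2) = 1/2: g(5/2) = -13/16.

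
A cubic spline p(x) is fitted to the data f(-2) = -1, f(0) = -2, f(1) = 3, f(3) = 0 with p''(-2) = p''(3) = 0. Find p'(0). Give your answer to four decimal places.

4.0143

Write σ_i for p''(x_i). With h_i = 2, 1, 2 and divided differences Δ_i = -1/2, 5, -3/2, the continuity of p' gives the tridiagonal system
  2·σ_0 + 6·σ_1 + 1·σ_2 = 6(Δ_1 - Δ_0) = 33
  1·σ_1 + 6·σ_2 + 2·σ_3 = 6(Δ_2 - Δ_1) = -39
Natural end conditions: σ_0 = σ_3 = 0.
Hence σ_0 = 0, σ_1 = 237/35, σ_2 = -267/35, σ_3 = 0.
On [0, 1], p'(x) = b_1 + 2c_1·x + 3d_1·x² with b_1 = Δ_1 - h_1(2σ_1 + σ_2)/6 = 281/70, c_1 = σ_1/2 = 237/70, d_1 = (σ_2 - σ_1)/(6h_1) = -12/5. So p'(0) = 281/70.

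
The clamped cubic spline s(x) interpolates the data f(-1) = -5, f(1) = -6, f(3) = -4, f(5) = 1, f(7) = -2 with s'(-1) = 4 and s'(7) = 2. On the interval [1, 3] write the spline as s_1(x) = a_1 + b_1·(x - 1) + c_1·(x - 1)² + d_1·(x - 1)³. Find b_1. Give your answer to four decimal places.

-1.4018

Let M_i = s''(x_i). Step sizes h_i = 2, 2, 2, 2; slopes of the chords Δ_i = (y_(i+1) - y_i)/h_i = -1/2, 1, 5/2, -3/2.
  2·M_0 + 8·M_1 + 2·M_2 = 6(Δ_1 - Δ_0) = 9
  2·M_1 + 8·M_2 + 2·M_3 = 6(Δ_2 - Δ_1) = 9
  2·M_2 + 8·M_3 + 2·M_4 = 6(Δ_3 - Δ_2) = -24
Clamped end conditions give two more equations: 2h_0·M_0 + h_0·M_1 = 6(Δ_0 - s'(-1)) = -27 and h_3·M_3 + 2h_3·M_4 = 6(s'(7) - Δ_3) = 21.
Forward elimination and back-substitution give M_0 = -907/112, M_1 = 151/56, M_2 = 29/16, M_3 = -305/56, M_4 = 893/112.
On [1, 3], with s_1(x) = a_1 + b_1·(x - 1) + c_1·(x - 1)² + d_1·(x - 1)³: c_1 = M_1/2 = 151/112, d_1 = (M_2 - M_1)/(6h_1) = -33/448, b_1 = Δ_1 - h_1(2M_1 + M_2)/6 = -157/112.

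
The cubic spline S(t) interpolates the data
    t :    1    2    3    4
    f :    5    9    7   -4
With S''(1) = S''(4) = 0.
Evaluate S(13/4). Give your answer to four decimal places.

4.9063

Let σ_i = S''(x_i). Step sizes h_i = 1, 1, 1; slopes of the chords Δ_i = (y_(i+1) - y_i)/h_i = 4, -2, -11.
  1·σ_0 + 4·σ_1 + 1·σ_2 = 6(Δ_1 - Δ_0) = -36
  1·σ_1 + 4·σ_2 + 1·σ_3 = 6(Δ_2 - Δ_1) = -54
Natural end conditions: σ_0 = σ_3 = 0.
Solving: σ_0 = 0, σ_1 = -6, σ_2 = -12, σ_3 = 0.
On [3, 4], S(t) = 7 - 7·(t - 3) - 6·(t - 3)² + 2·(t - 3)³.
With (t - 3) = 1/4: S(13/4) = 157/32.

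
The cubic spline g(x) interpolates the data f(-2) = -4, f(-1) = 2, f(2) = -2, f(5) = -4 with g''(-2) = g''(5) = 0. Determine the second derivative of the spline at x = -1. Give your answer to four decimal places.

Write M_i for g''(x_i). With h_i = 1, 3, 3 and divided differences Δ_i = 6, -4/3, -2/3, the continuity of g' gives the tridiagonal system
  1·M_0 + 8·M_1 + 3·M_2 = 6(Δ_1 - Δ_0) = -44
  3·M_1 + 12·M_2 + 3·M_3 = 6(Δ_2 - Δ_1) = 4
Natural end conditions: M_0 = M_3 = 0.
Solving the tridiagonal system: M_0 = 0, M_1 = -180/29, M_2 = 164/87, M_3 = 0.

-6.2069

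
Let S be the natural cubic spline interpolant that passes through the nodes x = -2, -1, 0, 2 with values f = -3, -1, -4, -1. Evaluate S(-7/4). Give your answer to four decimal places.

-2.1484

Put m_i = S'' at the i-th knot. Here h = (1, 1, 2) and Δ = (2, -3, 3/2), so the interior equations h_(i-1)·m_(i-1) + 2(h_(i-1)+h_i)·m_i + h_i·m_(i+1) = 6(Δ_i − Δ_(i-1)) read
  1·m_0 + 4·m_1 + 1·m_2 = 6(Δ_1 - Δ_0) = -30
  1·m_1 + 6·m_2 + 2·m_3 = 6(Δ_2 - Δ_1) = 27
Natural end conditions: m_0 = m_3 = 0.
Hence m_0 = 0, m_1 = -9, m_2 = 6, m_3 = 0.
On [-2, -1], S(x) = -3 + 7/2·(x + 2) + 0·(x + 2)² - 3/2·(x + 2)³.
With (x + 2) = 1/4: S(-7/4) = -275/128.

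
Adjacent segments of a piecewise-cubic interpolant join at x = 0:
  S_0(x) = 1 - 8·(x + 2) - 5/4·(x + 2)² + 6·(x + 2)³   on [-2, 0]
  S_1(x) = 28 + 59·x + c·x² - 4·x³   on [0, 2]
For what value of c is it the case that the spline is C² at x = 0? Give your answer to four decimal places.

S_0''(x) = -5/2 + 36·(x + 2), so S_0''(0) = 139/2. On the right, S_1''(0) = 2c, so c = 139/4.

34.7500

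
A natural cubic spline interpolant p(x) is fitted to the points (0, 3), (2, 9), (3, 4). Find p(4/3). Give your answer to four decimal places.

Put M_i = p'' at the i-th knot. Here h = (2, 1) and Δ = (3, -5), so the interior equations h_(i-1)·M_(i-1) + 2(h_(i-1)+h_i)·M_i + h_i·M_(i+1) = 6(Δ_i − Δ_(i-1)) read
  2·M_0 + 6·M_1 + 1·M_2 = 6(Δ_1 - Δ_0) = -48
Natural end conditions: M_0 = M_2 = 0.
Solving the tridiagonal system: M_0 = 0, M_1 = -8, M_2 = 0.
On [0, 2], p(x) = 3 + 17/3·x + 0·x² - 2/3·x³.
With x = 4/3: p(4/3) = 727/81.

8.9753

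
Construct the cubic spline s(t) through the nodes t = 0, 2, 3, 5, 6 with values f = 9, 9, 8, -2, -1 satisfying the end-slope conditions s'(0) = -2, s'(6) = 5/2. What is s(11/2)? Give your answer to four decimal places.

-2.0343

With m_i denoting the second derivative at x_i, h_i = 2, 1, 2, 1, and Δ_i = (y_(i+1) − y_i)/h_i = 0, -1, -5, 1:
  2·m_0 + 6·m_1 + 1·m_2 = 6(Δ_1 - Δ_0) = -6
  1·m_1 + 6·m_2 + 2·m_3 = 6(Δ_2 - Δ_1) = -24
  2·m_2 + 6·m_3 + 1·m_4 = 6(Δ_3 - Δ_2) = 36
Clamped end conditions give two more equations: 2h_0·m_0 + h_0·m_1 = 6(Δ_0 - s'(0)) = 12 and h_3·m_3 + 2h_3·m_4 = 6(s'(6) - Δ_3) = 9.
Forward elimination and back-substitution give m_0 = 110/31, m_1 = -34/31, m_2 = -202/31, m_3 = 251/31, m_4 = 14/31.
On [5, 6], s(t) = -2 - 55/31·(t - 5) + 251/62·(t - 5)² - 79/62·(t - 5)³.
With (t - 5) = 1/2: s(11/2) = -1009/496.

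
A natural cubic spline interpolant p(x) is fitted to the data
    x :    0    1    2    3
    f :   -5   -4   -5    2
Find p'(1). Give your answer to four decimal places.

Put M_i = p'' at the i-th knot. Here h = (1, 1, 1) and Δ = (1, -1, 7), so the interior equations h_(i-1)·M_(i-1) + 2(h_(i-1)+h_i)·M_i + h_i·M_(i+1) = 6(Δ_i − Δ_(i-1)) read
  1·M_0 + 4·M_1 + 1·M_2 = 6(Δ_1 - Δ_0) = -12
  1·M_1 + 4·M_2 + 1·M_3 = 6(Δ_2 - Δ_1) = 48
Natural end conditions: M_0 = M_3 = 0.
Hence M_0 = 0, M_1 = -32/5, M_2 = 68/5, M_3 = 0.
On [1, 2], p'(x) = b_1 + 2c_1·(x - 1) + 3d_1·(x - 1)² with b_1 = Δ_1 - h_1(2M_1 + M_2)/6 = -17/15, c_1 = M_1/2 = -16/5, d_1 = (M_2 - M_1)/(6h_1) = 10/3. So p'(1) = -17/15.

-1.1333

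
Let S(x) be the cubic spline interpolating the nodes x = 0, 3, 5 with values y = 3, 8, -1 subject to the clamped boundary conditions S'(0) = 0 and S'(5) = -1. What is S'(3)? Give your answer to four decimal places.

-2.7500

With σ_i denoting the second derivative at x_i, h_i = 3, 2, and Δ_i = (y_(i+1) − y_i)/h_i = 5/3, -9/2:
  3·σ_0 + 10·σ_1 + 2·σ_2 = 6(Δ_1 - Δ_0) = -37
Clamped end conditions give two more equations: 2h_0·σ_0 + h_0·σ_1 = 6(Δ_0 - S'(0)) = 10 and h_1·σ_1 + 2h_1·σ_2 = 6(S'(5) - Δ_1) = 21.
Hence σ_0 = 31/6, σ_1 = -7, σ_2 = 35/4.
On [3, 5], S'(x) = b_1 + 2c_1·(x - 3) + 3d_1·(x - 3)² with b_1 = Δ_1 - h_1(2σ_1 + σ_2)/6 = -11/4, c_1 = σ_1/2 = -7/2, d_1 = (σ_2 - σ_1)/(6h_1) = 21/16. So S'(3) = -11/4.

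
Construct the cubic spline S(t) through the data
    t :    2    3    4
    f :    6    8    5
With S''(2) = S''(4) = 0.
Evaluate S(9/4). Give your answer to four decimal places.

6.7930

With σ_i denoting the second derivative at x_i, h_i = 1, 1, and Δ_i = (y_(i+1) − y_i)/h_i = 2, -3:
  1·σ_0 + 4·σ_1 + 1·σ_2 = 6(Δ_1 - Δ_0) = -30
Natural end conditions: σ_0 = σ_2 = 0.
Hence σ_0 = 0, σ_1 = -15/2, σ_2 = 0.
On [2, 3], S(t) = 6 + 13/4·(t - 2) + 0·(t - 2)² - 5/4·(t - 2)³.
With (t - 2) = 1/4: S(9/4) = 1739/256.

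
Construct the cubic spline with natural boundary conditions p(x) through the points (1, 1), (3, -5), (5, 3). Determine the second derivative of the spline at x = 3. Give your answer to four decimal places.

With σ_i denoting the second derivative at x_i, h_i = 2, 2, and Δ_i = (y_(i+1) − y_i)/h_i = -3, 4:
  2·σ_0 + 8·σ_1 + 2·σ_2 = 6(Δ_1 - Δ_0) = 42
Natural end conditions: σ_0 = σ_2 = 0.
Solving: σ_0 = 0, σ_1 = 21/4, σ_2 = 0.

5.2500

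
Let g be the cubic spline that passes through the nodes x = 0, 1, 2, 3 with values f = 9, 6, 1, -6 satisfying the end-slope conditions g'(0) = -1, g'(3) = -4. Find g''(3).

Put σ_i = g'' at the i-th knot. Here h = (1, 1, 1) and Δ = (-3, -5, -7), so the interior equations h_(i-1)·σ_(i-1) + 2(h_(i-1)+h_i)·σ_i + h_i·σ_(i+1) = 6(Δ_i − Δ_(i-1)) read
  1·σ_0 + 4·σ_1 + 1·σ_2 = 6(Δ_1 - Δ_0) = -12
  1·σ_1 + 4·σ_2 + 1·σ_3 = 6(Δ_2 - Δ_1) = -12
Clamped end conditions give two more equations: 2h_0·σ_0 + h_0·σ_1 = 6(Δ_0 - g'(0)) = -12 and h_2·σ_2 + 2h_2·σ_3 = 6(g'(3) - Δ_2) = 18.
Hence σ_0 = -6, σ_1 = 0, σ_2 = -6, σ_3 = 12.

12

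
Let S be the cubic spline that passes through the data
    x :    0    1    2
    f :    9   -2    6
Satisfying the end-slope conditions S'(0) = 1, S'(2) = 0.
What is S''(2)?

Let M_i = S''(x_i). Step sizes h_i = 1, 1; slopes of the chords Δ_i = (y_(i+1) - y_i)/h_i = -11, 8.
  1·M_0 + 4·M_1 + 1·M_2 = 6(Δ_1 - Δ_0) = 114
Clamped end conditions give two more equations: 2h_0·M_0 + h_0·M_1 = 6(Δ_0 - S'(0)) = -72 and h_1·M_1 + 2h_1·M_2 = 6(S'(2) - Δ_1) = -48.
Forward elimination and back-substitution give M_0 = -65, M_1 = 58, M_2 = -53.

-53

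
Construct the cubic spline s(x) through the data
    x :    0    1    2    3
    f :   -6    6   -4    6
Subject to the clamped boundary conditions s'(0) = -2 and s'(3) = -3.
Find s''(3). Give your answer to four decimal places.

-71.4667

Let M_i = s''(x_i). Step sizes h_i = 1, 1, 1; slopes of the chords Δ_i = (y_(i+1) - y_i)/h_i = 12, -10, 10.
  1·M_0 + 4·M_1 + 1·M_2 = 6(Δ_1 - Δ_0) = -132
  1·M_1 + 4·M_2 + 1·M_3 = 6(Δ_2 - Δ_1) = 120
Clamped end conditions give two more equations: 2h_0·M_0 + h_0·M_1 = 6(Δ_0 - s'(0)) = 84 and h_2·M_2 + 2h_2·M_3 = 6(s'(3) - Δ_2) = -78.
Solving: M_0 = 1142/15, M_1 = -1024/15, M_2 = 974/15, M_3 = -1072/15.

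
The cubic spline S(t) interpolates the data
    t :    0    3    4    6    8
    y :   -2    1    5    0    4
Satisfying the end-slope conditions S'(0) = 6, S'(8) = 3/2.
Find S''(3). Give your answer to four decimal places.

6.6000

With M_i denoting the second derivative at x_i, h_i = 3, 1, 2, 2, and Δ_i = (y_(i+1) − y_i)/h_i = 1, 4, -5/2, 2:
  3·M_0 + 8·M_1 + 1·M_2 = 6(Δ_1 - Δ_0) = 18
  1·M_1 + 6·M_2 + 2·M_3 = 6(Δ_2 - Δ_1) = -39
  2·M_2 + 8·M_3 + 2·M_4 = 6(Δ_3 - Δ_2) = 27
Clamped end conditions give two more equations: 2h_0·M_0 + h_0·M_1 = 6(Δ_0 - S'(0)) = -30 and h_3·M_3 + 2h_3·M_4 = 6(S'(8) - Δ_3) = -3.
Solving the tridiagonal system: M_0 = -83/10, M_1 = 33/5, M_2 = -99/10, M_3 = 69/10, M_4 = -21/5.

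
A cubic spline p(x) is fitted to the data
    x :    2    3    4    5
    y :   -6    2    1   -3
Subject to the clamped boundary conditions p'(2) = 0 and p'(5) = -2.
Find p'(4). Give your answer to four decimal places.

Write M_i for p''(x_i). With h_i = 1, 1, 1 and divided differences Δ_i = 8, -1, -4, the continuity of p' gives the tridiagonal system
  1·M_0 + 4·M_1 + 1·M_2 = 6(Δ_1 - Δ_0) = -54
  1·M_1 + 4·M_2 + 1·M_3 = 6(Δ_2 - Δ_1) = -18
Clamped end conditions give two more equations: 2h_0·M_0 + h_0·M_1 = 6(Δ_0 - p'(2)) = 48 and h_2·M_2 + 2h_2·M_3 = 6(p'(5) - Δ_2) = 12.
Forward elimination and back-substitution give M_0 = 526/15, M_1 = -332/15, M_2 = -8/15, M_3 = 94/15.
On [4, 5], p'(x) = b_2 + 2c_2·(x - 4) + 3d_2·(x - 4)² with b_2 = Δ_2 - h_2(2M_2 + M_3)/6 = -73/15, c_2 = M_2/2 = -4/15, d_2 = (M_3 - M_2)/(6h_2) = 17/15. So p'(4) = -73/15.

-4.8667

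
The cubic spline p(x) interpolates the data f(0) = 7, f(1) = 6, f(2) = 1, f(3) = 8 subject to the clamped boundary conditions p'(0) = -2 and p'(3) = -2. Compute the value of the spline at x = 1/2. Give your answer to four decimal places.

6.8500

Put M_i = p'' at the i-th knot. Here h = (1, 1, 1) and Δ = (-1, -5, 7), so the interior equations h_(i-1)·M_(i-1) + 2(h_(i-1)+h_i)·M_i + h_i·M_(i+1) = 6(Δ_i − Δ_(i-1)) read
  1·M_0 + 4·M_1 + 1·M_2 = 6(Δ_1 - Δ_0) = -24
  1·M_1 + 4·M_2 + 1·M_3 = 6(Δ_2 - Δ_1) = 72
Clamped end conditions give two more equations: 2h_0·M_0 + h_0·M_1 = 6(Δ_0 - p'(0)) = 6 and h_2·M_2 + 2h_2·M_3 = 6(p'(3) - Δ_2) = -54.
Forward elimination and back-substitution give M_0 = 58/5, M_1 = -86/5, M_2 = 166/5, M_3 = -218/5.
On [0, 1], p(x) = 7 - 2·x + 29/5·x² - 24/5·x³.
With x = 1/2: p(1/2) = 137/20.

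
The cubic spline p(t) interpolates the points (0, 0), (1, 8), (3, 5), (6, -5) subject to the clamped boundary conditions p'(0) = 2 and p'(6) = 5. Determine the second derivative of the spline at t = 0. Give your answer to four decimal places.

24.6140

Let σ_i = p''(x_i). Step sizes h_i = 1, 2, 3; slopes of the chords Δ_i = (y_(i+1) - y_i)/h_i = 8, -3/2, -10/3.
  1·σ_0 + 6·σ_1 + 2·σ_2 = 6(Δ_1 - Δ_0) = -57
  2·σ_1 + 10·σ_2 + 3·σ_3 = 6(Δ_2 - Δ_1) = -11
Clamped end conditions give two more equations: 2h_0·σ_0 + h_0·σ_1 = 6(Δ_0 - p'(0)) = 36 and h_2·σ_2 + 2h_2·σ_3 = 6(p'(6) - Δ_2) = 50.
Hence σ_0 = 1403/57, σ_1 = -754/57, σ_2 = -64/57, σ_3 = 169/19.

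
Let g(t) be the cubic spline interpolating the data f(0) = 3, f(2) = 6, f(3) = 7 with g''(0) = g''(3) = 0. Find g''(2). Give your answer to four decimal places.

-0.5000

Write M_i for g''(x_i). With h_i = 2, 1 and divided differences Δ_i = 3/2, 1, the continuity of g' gives the tridiagonal system
  2·M_0 + 6·M_1 + 1·M_2 = 6(Δ_1 - Δ_0) = -3
Natural end conditions: M_0 = M_2 = 0.
Forward elimination and back-substitution give M_0 = 0, M_1 = -1/2, M_2 = 0.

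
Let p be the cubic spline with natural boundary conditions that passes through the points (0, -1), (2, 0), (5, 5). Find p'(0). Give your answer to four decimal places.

With m_i denoting the second derivative at x_i, h_i = 2, 3, and Δ_i = (y_(i+1) − y_i)/h_i = 1/2, 5/3:
  2·m_0 + 10·m_1 + 3·m_2 = 6(Δ_1 - Δ_0) = 7
Natural end conditions: m_0 = m_2 = 0.
Solving: m_0 = 0, m_1 = 7/10, m_2 = 0.
On [0, 2], p'(x) = b_0 + 2c_0·x + 3d_0·x² with b_0 = Δ_0 - h_0(2m_0 + m_1)/6 = 4/15, c_0 = m_0/2 = 0, d_0 = (m_1 - m_0)/(6h_0) = 7/120. So p'(0) = 4/15.

0.2667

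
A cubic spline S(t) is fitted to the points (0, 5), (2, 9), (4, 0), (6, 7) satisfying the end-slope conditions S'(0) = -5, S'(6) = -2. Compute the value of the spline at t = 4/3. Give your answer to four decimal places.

With σ_i denoting the second derivative at x_i, h_i = 2, 2, 2, and Δ_i = (y_(i+1) − y_i)/h_i = 2, -9/2, 7/2:
  2·σ_0 + 8·σ_1 + 2·σ_2 = 6(Δ_1 - Δ_0) = -39
  2·σ_1 + 8·σ_2 + 2·σ_3 = 6(Δ_2 - Δ_1) = 48
Clamped end conditions give two more equations: 2h_0·σ_0 + h_0·σ_1 = 6(Δ_0 - S'(0)) = 42 and h_2·σ_2 + 2h_2·σ_3 = 6(S'(6) - Δ_2) = -33.
Solving: σ_0 = 83/5, σ_1 = -61/5, σ_2 = 127/10, σ_3 = -73/5.
On [0, 2], S(t) = 5 - 5·t + 83/10·t² - 12/5·t³.
With t = 4/3: S(4/3) = 37/5.

7.4000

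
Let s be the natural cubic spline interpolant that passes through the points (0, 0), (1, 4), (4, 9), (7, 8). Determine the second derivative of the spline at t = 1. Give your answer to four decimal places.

Let M_i = s''(x_i). Step sizes h_i = 1, 3, 3; slopes of the chords Δ_i = (y_(i+1) - y_i)/h_i = 4, 5/3, -1/3.
  1·M_0 + 8·M_1 + 3·M_2 = 6(Δ_1 - Δ_0) = -14
  3·M_1 + 12·M_2 + 3·M_3 = 6(Δ_2 - Δ_1) = -12
Natural end conditions: M_0 = M_3 = 0.
Hence M_0 = 0, M_1 = -44/29, M_2 = -18/29, M_3 = 0.

-1.5172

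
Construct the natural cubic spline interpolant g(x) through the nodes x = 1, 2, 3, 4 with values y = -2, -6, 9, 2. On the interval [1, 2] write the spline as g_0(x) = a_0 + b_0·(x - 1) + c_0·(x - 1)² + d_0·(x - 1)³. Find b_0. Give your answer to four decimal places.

-10.5333

With M_i denoting the second derivative at x_i, h_i = 1, 1, 1, and Δ_i = (y_(i+1) − y_i)/h_i = -4, 15, -7:
  1·M_0 + 4·M_1 + 1·M_2 = 6(Δ_1 - Δ_0) = 114
  1·M_1 + 4·M_2 + 1·M_3 = 6(Δ_2 - Δ_1) = -132
Natural end conditions: M_0 = M_3 = 0.
Hence M_0 = 0, M_1 = 196/5, M_2 = -214/5, M_3 = 0.
On [1, 2], with g_0(x) = a_0 + b_0·(x - 1) + c_0·(x - 1)² + d_0·(x - 1)³: c_0 = M_0/2 = 0, d_0 = (M_1 - M_0)/(6h_0) = 98/15, b_0 = Δ_0 - h_0(2M_0 + M_1)/6 = -158/15.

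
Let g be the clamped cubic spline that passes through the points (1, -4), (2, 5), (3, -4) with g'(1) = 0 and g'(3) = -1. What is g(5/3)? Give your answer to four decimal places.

2.6296

Put σ_i = g'' at the i-th knot. Here h = (1, 1) and Δ = (9, -9), so the interior equations h_(i-1)·σ_(i-1) + 2(h_(i-1)+h_i)·σ_i + h_i·σ_(i+1) = 6(Δ_i − Δ_(i-1)) read
  1·σ_0 + 4·σ_1 + 1·σ_2 = 6(Δ_1 - Δ_0) = -108
Clamped end conditions give two more equations: 2h_0·σ_0 + h_0·σ_1 = 6(Δ_0 - g'(1)) = 54 and h_1·σ_1 + 2h_1·σ_2 = 6(g'(3) - Δ_1) = 48.
Solving: σ_0 = 107/2, σ_1 = -53, σ_2 = 101/2.
On [1, 2], g(t) = -4 + 0·(t - 1) + 107/4·(t - 1)² - 71/4·(t - 1)³.
With (t - 1) = 2/3: g(5/3) = 71/27.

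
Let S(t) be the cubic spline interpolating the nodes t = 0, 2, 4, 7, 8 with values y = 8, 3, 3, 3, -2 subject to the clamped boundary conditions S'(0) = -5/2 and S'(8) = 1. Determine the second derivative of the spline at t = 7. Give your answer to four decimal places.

-7.1250

Write M_i for S''(x_i). With h_i = 2, 2, 3, 1 and divided differences Δ_i = -5/2, 0, 0, -5, the continuity of S' gives the tridiagonal system
  2·M_0 + 8·M_1 + 2·M_2 = 6(Δ_1 - Δ_0) = 15
  2·M_1 + 10·M_2 + 3·M_3 = 6(Δ_2 - Δ_1) = 0
  3·M_2 + 8·M_3 + 1·M_4 = 6(Δ_3 - Δ_2) = -30
Clamped end conditions give two more equations: 2h_0·M_0 + h_0·M_1 = 6(Δ_0 - S'(0)) = 0 and h_3·M_3 + 2h_3·M_4 = 6(S'(8) - Δ_3) = 36.
Forward elimination and back-substitution give M_0 = -13/16, M_1 = 13/8, M_2 = 29/16, M_3 = -57/8, M_4 = 345/16.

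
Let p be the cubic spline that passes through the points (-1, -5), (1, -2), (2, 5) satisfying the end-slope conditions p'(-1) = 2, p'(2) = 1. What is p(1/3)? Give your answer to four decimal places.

Write σ_i for p''(x_i). With h_i = 2, 1 and divided differences Δ_i = 3/2, 7, the continuity of p' gives the tridiagonal system
  2·σ_0 + 6·σ_1 + 1·σ_2 = 6(Δ_1 - Δ_0) = 33
Clamped end conditions give two more equations: 2h_0·σ_0 + h_0·σ_1 = 6(Δ_0 - p'(-1)) = -3 and h_1·σ_1 + 2h_1·σ_2 = 6(p'(2) - Δ_1) = -36.
Hence σ_0 = -79/12, σ_1 = 35/3, σ_2 = -143/6.
On [-1, 1], p(x) = -5 + 2·(x + 1) - 79/24·(x + 1)² + 73/48·(x + 1)³.
With (x + 1) = 4/3: p(1/3) = -371/81.

-4.5802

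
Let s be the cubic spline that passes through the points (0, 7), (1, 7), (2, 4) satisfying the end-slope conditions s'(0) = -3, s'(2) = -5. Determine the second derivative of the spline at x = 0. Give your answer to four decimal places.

12.5000

Put m_i = s'' at the i-th knot. Here h = (1, 1) and Δ = (0, -3), so the interior equations h_(i-1)·m_(i-1) + 2(h_(i-1)+h_i)·m_i + h_i·m_(i+1) = 6(Δ_i − Δ_(i-1)) read
  1·m_0 + 4·m_1 + 1·m_2 = 6(Δ_1 - Δ_0) = -18
Clamped end conditions give two more equations: 2h_0·m_0 + h_0·m_1 = 6(Δ_0 - s'(0)) = 18 and h_1·m_1 + 2h_1·m_2 = 6(s'(2) - Δ_1) = -12.
Solving the tridiagonal system: m_0 = 25/2, m_1 = -7, m_2 = -5/2.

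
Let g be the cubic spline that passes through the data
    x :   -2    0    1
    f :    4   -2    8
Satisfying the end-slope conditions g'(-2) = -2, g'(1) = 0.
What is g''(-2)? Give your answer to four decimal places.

Put σ_i = g'' at the i-th knot. Here h = (2, 1) and Δ = (-3, 10), so the interior equations h_(i-1)·σ_(i-1) + 2(h_(i-1)+h_i)·σ_i + h_i·σ_(i+1) = 6(Δ_i − Δ_(i-1)) read
  2·σ_0 + 6·σ_1 + 1·σ_2 = 6(Δ_1 - Δ_0) = 78
Clamped end conditions give two more equations: 2h_0·σ_0 + h_0·σ_1 = 6(Δ_0 - g'(-2)) = -6 and h_1·σ_1 + 2h_1·σ_2 = 6(g'(1) - Δ_1) = -60.
Solving the tridiagonal system: σ_0 = -83/6, σ_1 = 74/3, σ_2 = -127/3.

-13.8333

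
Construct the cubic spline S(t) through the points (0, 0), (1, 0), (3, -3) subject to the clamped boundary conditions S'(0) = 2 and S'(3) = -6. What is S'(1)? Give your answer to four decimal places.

-0.4167

With M_i denoting the second derivative at x_i, h_i = 1, 2, and Δ_i = (y_(i+1) − y_i)/h_i = 0, -3/2:
  1·M_0 + 6·M_1 + 2·M_2 = 6(Δ_1 - Δ_0) = -9
Clamped end conditions give two more equations: 2h_0·M_0 + h_0·M_1 = 6(Δ_0 - S'(0)) = -12 and h_1·M_1 + 2h_1·M_2 = 6(S'(3) - Δ_1) = -27.
Forward elimination and back-substitution give M_0 = -43/6, M_1 = 7/3, M_2 = -95/12.
On [1, 3], S'(t) = b_1 + 2c_1·(t - 1) + 3d_1·(t - 1)² with b_1 = Δ_1 - h_1(2M_1 + M_2)/6 = -5/12, c_1 = M_1/2 = 7/6, d_1 = (M_2 - M_1)/(6h_1) = -41/48. So S'(1) = -5/12.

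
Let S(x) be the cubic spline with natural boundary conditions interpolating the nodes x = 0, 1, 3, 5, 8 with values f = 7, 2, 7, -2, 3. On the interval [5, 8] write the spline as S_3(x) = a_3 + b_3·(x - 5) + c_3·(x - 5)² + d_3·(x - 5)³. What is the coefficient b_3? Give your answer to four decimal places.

-3.8910

Let M_i = S''(x_i). Step sizes h_i = 1, 2, 2, 3; slopes of the chords Δ_i = (y_(i+1) - y_i)/h_i = -5, 5/2, -9/2, 5/3.
  1·M_0 + 6·M_1 + 2·M_2 = 6(Δ_1 - Δ_0) = 45
  2·M_1 + 8·M_2 + 2·M_3 = 6(Δ_2 - Δ_1) = -42
  2·M_2 + 10·M_3 + 3·M_4 = 6(Δ_3 - Δ_2) = 37
Natural end conditions: M_0 = M_4 = 0.
Solving the tridiagonal system: M_0 = 0, M_1 = 551/52, M_2 = -483/52, M_3 = 289/52, M_4 = 0.
On [5, 8], with S_3(x) = a_3 + b_3·(x - 5) + c_3·(x - 5)² + d_3·(x - 5)³: c_3 = M_3/2 = 289/104, d_3 = (M_4 - M_3)/(6h_3) = -289/936, b_3 = Δ_3 - h_3(2M_3 + M_4)/6 = -607/156.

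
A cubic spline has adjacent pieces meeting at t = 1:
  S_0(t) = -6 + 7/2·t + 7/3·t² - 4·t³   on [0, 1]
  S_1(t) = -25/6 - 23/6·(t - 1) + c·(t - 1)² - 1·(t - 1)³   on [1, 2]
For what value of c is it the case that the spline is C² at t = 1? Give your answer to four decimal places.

S_0''(t) = 14/3 - 24·t, so S_0''(1) = -58/3. On the right, S_1''(1) = 2c, so c = -29/3.

-9.6667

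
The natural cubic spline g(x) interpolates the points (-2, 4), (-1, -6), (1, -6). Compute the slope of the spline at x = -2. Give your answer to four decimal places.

-11.6667

Put M_i = g'' at the i-th knot. Here h = (1, 2) and Δ = (-10, 0), so the interior equations h_(i-1)·M_(i-1) + 2(h_(i-1)+h_i)·M_i + h_i·M_(i+1) = 6(Δ_i − Δ_(i-1)) read
  1·M_0 + 6·M_1 + 2·M_2 = 6(Δ_1 - Δ_0) = 60
Natural end conditions: M_0 = M_2 = 0.
Forward elimination and back-substitution give M_0 = 0, M_1 = 10, M_2 = 0.
On [-2, -1], g'(x) = b_0 + 2c_0·(x + 2) + 3d_0·(x + 2)² with b_0 = Δ_0 - h_0(2M_0 + M_1)/6 = -35/3, c_0 = M_0/2 = 0, d_0 = (M_1 - M_0)/(6h_0) = 5/3. So g'(-2) = -35/3.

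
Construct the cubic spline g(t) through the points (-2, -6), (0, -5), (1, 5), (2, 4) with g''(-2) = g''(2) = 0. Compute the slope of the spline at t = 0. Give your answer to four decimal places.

9.0217

With M_i denoting the second derivative at x_i, h_i = 2, 1, 1, and Δ_i = (y_(i+1) − y_i)/h_i = 1/2, 10, -1:
  2·M_0 + 6·M_1 + 1·M_2 = 6(Δ_1 - Δ_0) = 57
  1·M_1 + 4·M_2 + 1·M_3 = 6(Δ_2 - Δ_1) = -66
Natural end conditions: M_0 = M_3 = 0.
Forward elimination and back-substitution give M_0 = 0, M_1 = 294/23, M_2 = -453/23, M_3 = 0.
On [0, 1], g'(t) = b_1 + 2c_1·t + 3d_1·t² with b_1 = Δ_1 - h_1(2M_1 + M_2)/6 = 415/46, c_1 = M_1/2 = 147/23, d_1 = (M_2 - M_1)/(6h_1) = -249/46. So g'(0) = 415/46.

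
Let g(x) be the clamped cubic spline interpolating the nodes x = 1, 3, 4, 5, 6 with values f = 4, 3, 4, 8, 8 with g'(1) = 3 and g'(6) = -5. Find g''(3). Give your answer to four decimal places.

2.9512

Put M_i = g'' at the i-th knot. Here h = (2, 1, 1, 1) and Δ = (-1/2, 1, 4, 0), so the interior equations h_(i-1)·M_(i-1) + 2(h_(i-1)+h_i)·M_i + h_i·M_(i+1) = 6(Δ_i − Δ_(i-1)) read
  2·M_0 + 6·M_1 + 1·M_2 = 6(Δ_1 - Δ_0) = 9
  1·M_1 + 4·M_2 + 1·M_3 = 6(Δ_2 - Δ_1) = 18
  1·M_2 + 4·M_3 + 1·M_4 = 6(Δ_3 - Δ_2) = -24
Clamped end conditions give two more equations: 2h_0·M_0 + h_0·M_1 = 6(Δ_0 - g'(1)) = -21 and h_3·M_3 + 2h_3·M_4 = 6(g'(6) - Δ_3) = -30.
Forward elimination and back-substitution give M_0 = -1103/164, M_1 = 121/41, M_2 = 389/82, M_3 = -161/41, M_4 = -1069/82.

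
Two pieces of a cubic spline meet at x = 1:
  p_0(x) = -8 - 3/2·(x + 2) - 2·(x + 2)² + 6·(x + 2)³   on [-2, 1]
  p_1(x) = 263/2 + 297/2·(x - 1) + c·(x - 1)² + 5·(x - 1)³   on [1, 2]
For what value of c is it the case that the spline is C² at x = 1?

p_0''(x) = -4 + 36·(x + 2), so p_0''(1) = 104. On the right, p_1''(1) = 2c, so c = 52.

52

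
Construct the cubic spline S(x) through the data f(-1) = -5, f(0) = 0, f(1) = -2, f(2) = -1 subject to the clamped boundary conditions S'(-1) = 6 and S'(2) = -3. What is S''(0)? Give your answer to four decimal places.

-14.8000

Write m_i for S''(x_i). With h_i = 1, 1, 1 and divided differences Δ_i = 5, -2, 1, the continuity of S' gives the tridiagonal system
  1·m_0 + 4·m_1 + 1·m_2 = 6(Δ_1 - Δ_0) = -42
  1·m_1 + 4·m_2 + 1·m_3 = 6(Δ_2 - Δ_1) = 18
Clamped end conditions give two more equations: 2h_0·m_0 + h_0·m_1 = 6(Δ_0 - S'(-1)) = -6 and h_2·m_2 + 2h_2·m_3 = 6(S'(2) - Δ_2) = -24.
Forward elimination and back-substitution give m_0 = 22/5, m_1 = -74/5, m_2 = 64/5, m_3 = -92/5.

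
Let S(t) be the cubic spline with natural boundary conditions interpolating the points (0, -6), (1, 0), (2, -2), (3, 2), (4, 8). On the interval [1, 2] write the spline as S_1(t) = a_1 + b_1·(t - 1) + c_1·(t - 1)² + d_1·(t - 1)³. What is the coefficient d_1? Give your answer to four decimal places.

Write M_i for S''(x_i). With h_i = 1, 1, 1, 1 and divided differences Δ_i = 6, -2, 4, 6, the continuity of S' gives the tridiagonal system
  1·M_0 + 4·M_1 + 1·M_2 = 6(Δ_1 - Δ_0) = -48
  1·M_1 + 4·M_2 + 1·M_3 = 6(Δ_2 - Δ_1) = 36
  1·M_2 + 4·M_3 + 1·M_4 = 6(Δ_3 - Δ_2) = 12
Natural end conditions: M_0 = M_4 = 0.
Solving: M_0 = 0, M_1 = -213/14, M_2 = 90/7, M_3 = -3/14, M_4 = 0.
On [1, 2], with S_1(t) = a_1 + b_1·(t - 1) + c_1·(t - 1)² + d_1·(t - 1)³: c_1 = M_1/2 = -213/28, d_1 = (M_2 - M_1)/(6h_1) = 131/28, b_1 = Δ_1 - h_1(2M_1 + M_2)/6 = 13/14.

4.6786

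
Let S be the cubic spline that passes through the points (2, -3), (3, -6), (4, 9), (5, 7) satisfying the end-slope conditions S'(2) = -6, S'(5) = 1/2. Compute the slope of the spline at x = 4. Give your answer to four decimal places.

Write m_i for S''(x_i). With h_i = 1, 1, 1 and divided differences Δ_i = -3, 15, -2, the continuity of S' gives the tridiagonal system
  1·m_0 + 4·m_1 + 1·m_2 = 6(Δ_1 - Δ_0) = 108
  1·m_1 + 4·m_2 + 1·m_3 = 6(Δ_2 - Δ_1) = -102
Clamped end conditions give two more equations: 2h_0·m_0 + h_0·m_1 = 6(Δ_0 - S'(2)) = 18 and h_2·m_2 + 2h_2·m_3 = 6(S'(5) - Δ_2) = 15.
Hence m_0 = -169/15, m_1 = 608/15, m_2 = -643/15, m_3 = 434/15.
On [4, 5], S'(x) = b_2 + 2c_2·(x - 4) + 3d_2·(x - 4)² with b_2 = Δ_2 - h_2(2m_2 + m_3)/6 = 112/15, c_2 = m_2/2 = -643/30, d_2 = (m_3 - m_2)/(6h_2) = 359/30. So S'(4) = 112/15.

7.4667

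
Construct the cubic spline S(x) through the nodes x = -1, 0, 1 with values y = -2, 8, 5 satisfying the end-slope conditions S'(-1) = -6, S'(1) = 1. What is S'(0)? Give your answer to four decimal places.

Let σ_i = S''(x_i). Step sizes h_i = 1, 1; slopes of the chords Δ_i = (y_(i+1) - y_i)/h_i = 10, -3.
  1·σ_0 + 4·σ_1 + 1·σ_2 = 6(Δ_1 - Δ_0) = -78
Clamped end conditions give two more equations: 2h_0·σ_0 + h_0·σ_1 = 6(Δ_0 - S'(-1)) = 96 and h_1·σ_1 + 2h_1·σ_2 = 6(S'(1) - Δ_1) = 24.
Solving: σ_0 = 71, σ_1 = -46, σ_2 = 35.
On [0, 1], S'(x) = b_1 + 2c_1·x + 3d_1·x² with b_1 = Δ_1 - h_1(2σ_1 + σ_2)/6 = 13/2, c_1 = σ_1/2 = -23, d_1 = (σ_2 - σ_1)/(6h_1) = 27/2. So S'(0) = 13/2.

6.5000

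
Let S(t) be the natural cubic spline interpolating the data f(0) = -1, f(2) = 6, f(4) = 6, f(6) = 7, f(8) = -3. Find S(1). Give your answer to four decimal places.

3.3036

Let M_i = S''(x_i). Step sizes h_i = 2, 2, 2, 2; slopes of the chords Δ_i = (y_(i+1) - y_i)/h_i = 7/2, 0, 1/2, -5.
  2·M_0 + 8·M_1 + 2·M_2 = 6(Δ_1 - Δ_0) = -21
  2·M_1 + 8·M_2 + 2·M_3 = 6(Δ_2 - Δ_1) = 3
  2·M_2 + 8·M_3 + 2·M_4 = 6(Δ_3 - Δ_2) = -33
Natural end conditions: M_0 = M_4 = 0.
Forward elimination and back-substitution give M_0 = 0, M_1 = -45/14, M_2 = 33/14, M_3 = -33/7, M_4 = 0.
On [0, 2], S(t) = -1 + 32/7·t + 0·t² - 15/56·t³.
With t = 1: S(1) = 185/56.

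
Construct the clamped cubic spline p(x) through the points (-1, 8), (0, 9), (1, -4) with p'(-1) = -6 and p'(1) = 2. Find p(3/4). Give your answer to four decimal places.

-2.6250

Put σ_i = p'' at the i-th knot. Here h = (1, 1) and Δ = (1, -13), so the interior equations h_(i-1)·σ_(i-1) + 2(h_(i-1)+h_i)·σ_i + h_i·σ_(i+1) = 6(Δ_i − Δ_(i-1)) read
  1·σ_0 + 4·σ_1 + 1·σ_2 = 6(Δ_1 - Δ_0) = -84
Clamped end conditions give two more equations: 2h_0·σ_0 + h_0·σ_1 = 6(Δ_0 - p'(-1)) = 42 and h_1·σ_1 + 2h_1·σ_2 = 6(p'(1) - Δ_1) = 90.
Solving the tridiagonal system: σ_0 = 46, σ_1 = -50, σ_2 = 70.
On [0, 1], p(x) = 9 - 8·x - 25·x² + 20·x³.
With x = 3/4: p(3/4) = -21/8.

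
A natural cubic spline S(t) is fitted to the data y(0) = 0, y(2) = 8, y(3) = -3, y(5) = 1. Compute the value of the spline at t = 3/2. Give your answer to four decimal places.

9.8625

Write σ_i for S''(x_i). With h_i = 2, 1, 2 and divided differences Δ_i = 4, -11, 2, the continuity of S' gives the tridiagonal system
  2·σ_0 + 6·σ_1 + 1·σ_2 = 6(Δ_1 - Δ_0) = -90
  1·σ_1 + 6·σ_2 + 2·σ_3 = 6(Δ_2 - Δ_1) = 78
Natural end conditions: σ_0 = σ_3 = 0.
Forward elimination and back-substitution give σ_0 = 0, σ_1 = -618/35, σ_2 = 558/35, σ_3 = 0.
On [0, 2], S(t) = 0 + 346/35·t + 0·t² - 103/70·t³.
With t = 3/2: S(3/2) = 789/80.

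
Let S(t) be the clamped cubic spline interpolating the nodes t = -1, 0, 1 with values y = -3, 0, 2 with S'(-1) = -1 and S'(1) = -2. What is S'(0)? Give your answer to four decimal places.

Write σ_i for S''(x_i). With h_i = 1, 1 and divided differences Δ_i = 3, 2, the continuity of S' gives the tridiagonal system
  1·σ_0 + 4·σ_1 + 1·σ_2 = 6(Δ_1 - Δ_0) = -6
Clamped end conditions give two more equations: 2h_0·σ_0 + h_0·σ_1 = 6(Δ_0 - S'(-1)) = 24 and h_1·σ_1 + 2h_1·σ_2 = 6(S'(1) - Δ_1) = -24.
Solving: σ_0 = 13, σ_1 = -2, σ_2 = -11.
On [0, 1], S'(t) = b_1 + 2c_1·t + 3d_1·t² with b_1 = Δ_1 - h_1(2σ_1 + σ_2)/6 = 9/2, c_1 = σ_1/2 = -1, d_1 = (σ_2 - σ_1)/(6h_1) = -3/2. So S'(0) = 9/2.

4.5000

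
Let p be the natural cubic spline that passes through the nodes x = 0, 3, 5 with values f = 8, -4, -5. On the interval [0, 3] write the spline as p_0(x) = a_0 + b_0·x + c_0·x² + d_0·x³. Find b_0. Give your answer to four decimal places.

Write M_i for p''(x_i). With h_i = 3, 2 and divided differences Δ_i = -4, -1/2, the continuity of p' gives the tridiagonal system
  3·M_0 + 10·M_1 + 2·M_2 = 6(Δ_1 - Δ_0) = 21
Natural end conditions: M_0 = M_2 = 0.
Solving the tridiagonal system: M_0 = 0, M_1 = 21/10, M_2 = 0.
On [0, 3], with p_0(x) = a_0 + b_0·x + c_0·x² + d_0·x³: c_0 = M_0/2 = 0, d_0 = (M_1 - M_0)/(6h_0) = 7/60, b_0 = Δ_0 - h_0(2M_0 + M_1)/6 = -101/20.

-5.0500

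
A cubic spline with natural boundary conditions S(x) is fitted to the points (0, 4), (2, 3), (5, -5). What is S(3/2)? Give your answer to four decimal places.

3.5344

Let m_i = S''(x_i). Step sizes h_i = 2, 3; slopes of the chords Δ_i = (y_(i+1) - y_i)/h_i = -1/2, -8/3.
  2·m_0 + 10·m_1 + 3·m_2 = 6(Δ_1 - Δ_0) = -13
Natural end conditions: m_0 = m_2 = 0.
Solving the tridiagonal system: m_0 = 0, m_1 = -13/10, m_2 = 0.
On [0, 2], S(x) = 4 - 1/15·x + 0·x² - 13/120·x³.
With x = 3/2: S(3/2) = 1131/320.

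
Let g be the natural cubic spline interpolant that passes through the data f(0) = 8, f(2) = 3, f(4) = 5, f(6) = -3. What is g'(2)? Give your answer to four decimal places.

0.0333

Put σ_i = g'' at the i-th knot. Here h = (2, 2, 2) and Δ = (-5/2, 1, -4), so the interior equations h_(i-1)·σ_(i-1) + 2(h_(i-1)+h_i)·σ_i + h_i·σ_(i+1) = 6(Δ_i − Δ_(i-1)) read
  2·σ_0 + 8·σ_1 + 2·σ_2 = 6(Δ_1 - Δ_0) = 21
  2·σ_1 + 8·σ_2 + 2·σ_3 = 6(Δ_2 - Δ_1) = -30
Natural end conditions: σ_0 = σ_3 = 0.
Solving the tridiagonal system: σ_0 = 0, σ_1 = 19/5, σ_2 = -47/10, σ_3 = 0.
On [2, 4], g'(x) = b_1 + 2c_1·(x - 2) + 3d_1·(x - 2)² with b_1 = Δ_1 - h_1(2σ_1 + σ_2)/6 = 1/30, c_1 = σ_1/2 = 19/10, d_1 = (σ_2 - σ_1)/(6h_1) = -17/24. So g'(2) = 1/30.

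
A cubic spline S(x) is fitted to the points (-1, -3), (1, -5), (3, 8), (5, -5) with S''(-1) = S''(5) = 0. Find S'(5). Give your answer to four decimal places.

-10.4667

Write m_i for S''(x_i). With h_i = 2, 2, 2 and divided differences Δ_i = -1, 13/2, -13/2, the continuity of S' gives the tridiagonal system
  2·m_0 + 8·m_1 + 2·m_2 = 6(Δ_1 - Δ_0) = 45
  2·m_1 + 8·m_2 + 2·m_3 = 6(Δ_2 - Δ_1) = -78
Natural end conditions: m_0 = m_3 = 0.
Forward elimination and back-substitution give m_0 = 0, m_1 = 43/5, m_2 = -119/10, m_3 = 0.
On [3, 5], S'(x) = b_2 + 2c_2·(x - 3) + 3d_2·(x - 3)² with b_2 = Δ_2 - h_2(2m_2 + m_3)/6 = 43/30, c_2 = m_2/2 = -119/20, d_2 = (m_3 - m_2)/(6h_2) = 119/120. So S'(5) = -157/15.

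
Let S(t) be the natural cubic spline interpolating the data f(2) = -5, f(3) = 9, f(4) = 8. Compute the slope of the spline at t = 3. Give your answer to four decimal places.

Write m_i for S''(x_i). With h_i = 1, 1 and divided differences Δ_i = 14, -1, the continuity of S' gives the tridiagonal system
  1·m_0 + 4·m_1 + 1·m_2 = 6(Δ_1 - Δ_0) = -90
Natural end conditions: m_0 = m_2 = 0.
Forward elimination and back-substitution give m_0 = 0, m_1 = -45/2, m_2 = 0.
On [3, 4], S'(t) = b_1 + 2c_1·(t - 3) + 3d_1·(t - 3)² with b_1 = Δ_1 - h_1(2m_1 + m_2)/6 = 13/2, c_1 = m_1/2 = -45/4, d_1 = (m_2 - m_1)/(6h_1) = 15/4. So S'(3) = 13/2.

6.5000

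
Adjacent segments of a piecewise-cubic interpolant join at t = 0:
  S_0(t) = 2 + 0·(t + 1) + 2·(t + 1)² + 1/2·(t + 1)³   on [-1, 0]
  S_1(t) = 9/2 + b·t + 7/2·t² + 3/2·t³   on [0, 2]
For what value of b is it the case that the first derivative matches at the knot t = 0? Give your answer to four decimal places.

S_0'(t) = 0 + 4·(t + 1) + 3/2·(t + 1)², so S_0'(0) = 11/2. On the right, S_1'(0) = b, so b = 11/2.

5.5000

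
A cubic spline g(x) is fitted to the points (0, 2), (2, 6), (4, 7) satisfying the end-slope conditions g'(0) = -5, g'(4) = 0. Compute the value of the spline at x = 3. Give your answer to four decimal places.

7.2813

With m_i denoting the second derivative at x_i, h_i = 2, 2, and Δ_i = (y_(i+1) − y_i)/h_i = 2, 1/2:
  2·m_0 + 8·m_1 + 2·m_2 = 6(Δ_1 - Δ_0) = -9
Clamped end conditions give two more equations: 2h_0·m_0 + h_0·m_1 = 6(Δ_0 - g'(0)) = 42 and h_1·m_1 + 2h_1·m_2 = 6(g'(4) - Δ_1) = -3.
Hence m_0 = 103/8, m_1 = -19/4, m_2 = 13/8.
On [2, 4], g(x) = 6 + 25/8·(x - 2) - 19/8·(x - 2)² + 17/32·(x - 2)³.
With (x - 2) = 1: g(3) = 233/32.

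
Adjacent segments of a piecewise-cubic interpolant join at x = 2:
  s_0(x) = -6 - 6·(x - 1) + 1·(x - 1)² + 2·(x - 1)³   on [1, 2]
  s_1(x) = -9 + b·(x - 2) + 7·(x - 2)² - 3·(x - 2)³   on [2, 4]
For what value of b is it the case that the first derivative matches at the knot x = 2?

s_0'(x) = -6 + 2·(x - 1) + 6·(x - 1)², so s_0'(2) = 2. On the right, s_1'(2) = b, so b = 2.

2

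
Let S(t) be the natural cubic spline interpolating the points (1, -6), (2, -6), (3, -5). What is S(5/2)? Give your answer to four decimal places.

Put M_i = S'' at the i-th knot. Here h = (1, 1) and Δ = (0, 1), so the interior equations h_(i-1)·M_(i-1) + 2(h_(i-1)+h_i)·M_i + h_i·M_(i+1) = 6(Δ_i − Δ_(i-1)) read
  1·M_0 + 4·M_1 + 1·M_2 = 6(Δ_1 - Δ_0) = 6
Natural end conditions: M_0 = M_2 = 0.
Hence M_0 = 0, M_1 = 3/2, M_2 = 0.
On [2, 3], S(t) = -6 + 1/2·(t - 2) + 3/4·(t - 2)² - 1/4·(t - 2)³.
With (t - 2) = 1/2: S(5/2) = -179/32.

-5.5938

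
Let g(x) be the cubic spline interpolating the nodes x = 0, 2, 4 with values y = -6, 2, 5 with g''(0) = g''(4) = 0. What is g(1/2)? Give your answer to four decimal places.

Let M_i = g''(x_i). Step sizes h_i = 2, 2; slopes of the chords Δ_i = (y_(i+1) - y_i)/h_i = 4, 3/2.
  2·M_0 + 8·M_1 + 2·M_2 = 6(Δ_1 - Δ_0) = -15
Natural end conditions: M_0 = M_2 = 0.
Solving the tridiagonal system: M_0 = 0, M_1 = -15/8, M_2 = 0.
On [0, 2], g(x) = -6 + 37/8·x + 0·x² - 5/32·x³.
With x = 1/2: g(1/2) = -949/256.

-3.7070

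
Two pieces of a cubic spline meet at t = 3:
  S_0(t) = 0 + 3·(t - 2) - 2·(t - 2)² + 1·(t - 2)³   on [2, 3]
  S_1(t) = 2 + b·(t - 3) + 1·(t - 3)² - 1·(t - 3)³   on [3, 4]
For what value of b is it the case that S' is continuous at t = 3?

S_0'(t) = 3 - 4·(t - 2) + 3·(t - 2)², so S_0'(3) = 2. On the right, S_1'(3) = b, so b = 2.

2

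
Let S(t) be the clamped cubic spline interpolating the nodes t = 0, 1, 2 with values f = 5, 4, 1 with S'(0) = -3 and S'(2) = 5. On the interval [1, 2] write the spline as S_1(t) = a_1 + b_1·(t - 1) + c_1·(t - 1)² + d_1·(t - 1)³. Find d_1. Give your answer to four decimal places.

7.5000

Put M_i = S'' at the i-th knot. Here h = (1, 1) and Δ = (-1, -3), so the interior equations h_(i-1)·M_(i-1) + 2(h_(i-1)+h_i)·M_i + h_i·M_(i+1) = 6(Δ_i − Δ_(i-1)) read
  1·M_0 + 4·M_1 + 1·M_2 = 6(Δ_1 - Δ_0) = -12
Clamped end conditions give two more equations: 2h_0·M_0 + h_0·M_1 = 6(Δ_0 - S'(0)) = 12 and h_1·M_1 + 2h_1·M_2 = 6(S'(2) - Δ_1) = 48.
Forward elimination and back-substitution give M_0 = 13, M_1 = -14, M_2 = 31.
On [1, 2], with S_1(t) = a_1 + b_1·(t - 1) + c_1·(t - 1)² + d_1·(t - 1)³: c_1 = M_1/2 = -7, d_1 = (M_2 - M_1)/(6h_1) = 15/2, b_1 = Δ_1 - h_1(2M_1 + M_2)/6 = -7/2.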